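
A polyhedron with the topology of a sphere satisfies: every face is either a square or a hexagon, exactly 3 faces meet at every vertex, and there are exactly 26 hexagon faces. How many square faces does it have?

Let x be the number of squares; then F = 26 + x.
Edge–face incidences: 2E = 6·26 + 4·x = 156 + 4x.
Every vertex has degree 3, so 3V = 2E.
Euler: V − E + F = 2 ⇒ (2E)/3 − E + (26 + x) = 2.
Multiply by 6: 2·(2E) − 3·(2E) + 6·(26 + x) = 12, i.e. 156 + 6x − (156 + 4x) = 12.
Collecting terms: 2x = 12, so x = 6.
Then 2E = 156 + 4·6 = 180, so E = 90, V = 2E/3 = 60, F = 26 + 6 = 32.

6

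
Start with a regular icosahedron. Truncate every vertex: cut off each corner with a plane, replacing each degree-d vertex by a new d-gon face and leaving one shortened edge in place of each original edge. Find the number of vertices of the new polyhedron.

60

The base solid has V = 12, E = 30, F = 20.
Truncation replaces each original edge-end by a new vertex, so V′ = 2E = 60.
Each original edge survives, and each old vertex of degree d contributes d new edges; summing degrees gives Σd = 2E, so E′ = E + 2E = 3E = 90.
Each original face survives and each original vertex becomes one new face: F′ = F + V = 32.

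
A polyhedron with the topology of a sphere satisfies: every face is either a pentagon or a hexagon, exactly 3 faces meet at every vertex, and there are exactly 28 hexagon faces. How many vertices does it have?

76

Let x be the number of pentagons; then F = 28 + x.
Edge–face incidences: 2E = 6·28 + 5·x = 168 + 5x.
Every vertex has degree 3, so 3V = 2E.
Euler: V − E + F = 2 ⇒ (2E)/3 − E + (28 + x) = 2.
Multiply by 6: 2·(2E) − 3·(2E) + 6·(28 + x) = 12, i.e. 168 + 6x − (168 + 5x) = 12.
Collecting terms: x = 12.
Then 2E = 168 + 5·12 = 228, so E = 114, V = 2E/3 = 76, F = 28 + 12 = 40.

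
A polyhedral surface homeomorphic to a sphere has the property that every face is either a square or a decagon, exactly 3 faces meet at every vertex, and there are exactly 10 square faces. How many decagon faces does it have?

2

Let x be the number of decagons; then F = 10 + x.
Edge–face incidences: 2E = 4·10 + 10·x = 40 + 10x.
Every vertex has degree 3, so 3V = 2E.
Euler: V − E + F = 2 ⇒ (2E)/3 − E + (10 + x) = 2.
Multiply by 6: 2·(2E) − 3·(2E) + 6·(10 + x) = 12, i.e. 60 + 6x − (40 + 10x) = 12.
Collecting terms: −4x + 20 = 12, so −4x = −8, so x = 2.
Then 2E = 40 + 10·2 = 60, so E = 30, V = 2E/3 = 20, F = 10 + 2 = 12.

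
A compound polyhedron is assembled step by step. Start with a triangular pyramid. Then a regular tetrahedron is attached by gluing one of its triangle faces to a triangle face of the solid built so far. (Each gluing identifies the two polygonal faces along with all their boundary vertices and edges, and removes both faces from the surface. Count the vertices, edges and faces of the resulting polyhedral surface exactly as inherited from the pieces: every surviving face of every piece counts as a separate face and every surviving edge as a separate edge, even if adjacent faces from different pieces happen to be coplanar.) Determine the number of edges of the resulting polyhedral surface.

A triangular pyramid: V=4, E=6, F=4.
Attach a regular tetrahedron (V=4, E=6, F=4) along a 3-gon: merge 3 vertices and 3 edges, delete both glued faces → V=5, E=9, F=6.
Check: V − E + F = 5 − 9 + 6 = 2.

9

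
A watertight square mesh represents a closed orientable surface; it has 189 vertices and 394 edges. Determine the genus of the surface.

Every face is a square and each edge borders two faces, so 4F = 2·394, giving F = 197.
χ = V − E + F = 189 − 394 + 197 = -8.
For a closed orientable surface χ = 2 − 2g, so g = (2 − (-8))/2 = 5.

5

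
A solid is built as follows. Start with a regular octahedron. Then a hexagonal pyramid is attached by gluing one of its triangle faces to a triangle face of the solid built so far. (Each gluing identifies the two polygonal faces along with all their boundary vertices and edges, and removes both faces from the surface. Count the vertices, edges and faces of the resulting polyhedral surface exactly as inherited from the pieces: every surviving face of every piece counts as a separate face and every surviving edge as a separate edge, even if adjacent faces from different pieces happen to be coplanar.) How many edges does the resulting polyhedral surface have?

A regular octahedron: V=6, E=12, F=8.
Attach a hexagonal pyramid (V=7, E=12, F=7) along a 3-gon: merge 3 vertices and 3 edges, delete both glued faces → V=10, E=21, F=13.
Check: V − E + F = 10 − 21 + 13 = 2.

21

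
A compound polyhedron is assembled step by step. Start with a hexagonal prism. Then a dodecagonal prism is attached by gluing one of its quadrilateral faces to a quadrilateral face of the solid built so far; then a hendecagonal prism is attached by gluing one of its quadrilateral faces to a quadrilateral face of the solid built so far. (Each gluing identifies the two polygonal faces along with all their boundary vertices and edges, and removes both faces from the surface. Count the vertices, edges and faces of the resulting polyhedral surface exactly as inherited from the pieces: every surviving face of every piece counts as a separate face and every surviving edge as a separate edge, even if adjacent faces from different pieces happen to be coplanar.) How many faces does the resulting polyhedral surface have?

A hexagonal prism: V=12, E=18, F=8.
Attach a dodecagonal prism (V=24, E=36, F=14) along a 4-gon: merge 4 vertices and 4 edges, delete both glued faces → V=32, E=50, F=20.
Attach a hendecagonal prism (V=22, E=33, F=13) along a 4-gon: merge 4 vertices and 4 edges, delete both glued faces → V=50, E=79, F=31.
Check: V − E + F = 50 − 79 + 31 = 2.

31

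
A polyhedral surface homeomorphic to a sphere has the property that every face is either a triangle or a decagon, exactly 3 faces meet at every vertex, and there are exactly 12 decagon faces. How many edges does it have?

90

Let x be the number of triangles; then F = 12 + x.
Edge–face incidences: 2E = 10·12 + 3·x = 120 + 3x.
Every vertex has degree 3, so 3V = 2E.
Euler: V − E + F = 2 ⇒ (2E)/3 − E + (12 + x) = 2.
Multiply by 6: 2·(2E) − 3·(2E) + 6·(12 + x) = 12, i.e. 72 + 6x − (120 + 3x) = 12.
Collecting terms: 3x − 48 = 12, so 3x = 60, so x = 20.
Then 2E = 120 + 3·20 = 180, so E = 90, V = 2E/3 = 60, F = 12 + 20 = 32.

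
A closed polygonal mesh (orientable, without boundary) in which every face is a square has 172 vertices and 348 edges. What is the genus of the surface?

Every face is a square and each edge borders two faces, so 4F = 2·348, giving F = 174.
χ = V − E + F = 172 − 348 + 174 = -2.
For a closed orientable surface χ = 2 − 2g, so g = (2 − (-2))/2 = 2.

2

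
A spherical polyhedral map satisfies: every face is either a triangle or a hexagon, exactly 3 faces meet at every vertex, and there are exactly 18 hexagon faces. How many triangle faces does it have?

Let x be the number of triangles; then F = 18 + x.
Edge–face incidences: 2E = 6·18 + 3·x = 108 + 3x.
Every vertex has degree 3, so 3V = 2E.
Euler: V − E + F = 2 ⇒ (2E)/3 − E + (18 + x) = 2.
Multiply by 6: 2·(2E) − 3·(2E) + 6·(18 + x) = 12, i.e. 108 + 6x − (108 + 3x) = 12.
Collecting terms: 3x = 12, so x = 4.
Then 2E = 108 + 3·4 = 120, so E = 60, V = 2E/3 = 40, F = 18 + 4 = 22.

4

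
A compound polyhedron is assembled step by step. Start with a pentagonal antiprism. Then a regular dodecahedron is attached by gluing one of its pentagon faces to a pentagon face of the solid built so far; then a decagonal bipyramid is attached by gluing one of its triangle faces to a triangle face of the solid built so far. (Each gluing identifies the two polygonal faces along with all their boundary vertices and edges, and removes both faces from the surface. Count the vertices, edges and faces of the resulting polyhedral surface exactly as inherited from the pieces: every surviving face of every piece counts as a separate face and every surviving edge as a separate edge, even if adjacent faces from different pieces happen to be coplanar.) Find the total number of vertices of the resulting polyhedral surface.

34

A pentagonal antiprism: V=10, E=20, F=12.
Attach a regular dodecahedron (V=20, E=30, F=12) along a 5-gon: merge 5 vertices and 5 edges, delete both glued faces → V=25, E=45, F=22.
Attach a decagonal bipyramid (V=12, E=30, F=20) along a 3-gon: merge 3 vertices and 3 edges, delete both glued faces → V=34, E=72, F=40.
Check: V − E + F = 34 − 72 + 40 = 2.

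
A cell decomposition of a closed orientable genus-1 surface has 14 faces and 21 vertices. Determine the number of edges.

35

For a closed orientable surface of genus 1, χ = 2 − 2·1 = 0.
E = V + F − (0) = 21 + 14 − (0) = 35.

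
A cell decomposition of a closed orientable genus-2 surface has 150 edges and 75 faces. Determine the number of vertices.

For a closed orientable surface of genus 2, χ = 2 − 2·2 = -2.
V = -2 + E − F = -2 + 150 − 75 = 73.

73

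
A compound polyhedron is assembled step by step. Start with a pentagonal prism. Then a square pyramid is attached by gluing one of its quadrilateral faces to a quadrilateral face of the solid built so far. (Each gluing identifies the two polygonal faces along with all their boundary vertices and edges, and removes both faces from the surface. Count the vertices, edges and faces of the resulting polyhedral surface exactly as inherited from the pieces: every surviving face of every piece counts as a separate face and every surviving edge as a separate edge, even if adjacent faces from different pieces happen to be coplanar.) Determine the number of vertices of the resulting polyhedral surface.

A pentagonal prism: V=10, E=15, F=7.
Attach a square pyramid (V=5, E=8, F=5) along a 4-gon: merge 4 vertices and 4 edges, delete both glued faces → V=11, E=19, F=10.
Check: V − E + F = 11 − 19 + 10 = 2.

11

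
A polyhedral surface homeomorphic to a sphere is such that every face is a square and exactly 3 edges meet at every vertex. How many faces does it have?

6

Each face has 4 edges and each edge borders two faces, so 2E = 4F.
Each vertex has degree 3, so 3V = 2E and hence V = 4F/3.
Euler: V − E + F = 2 ⇒ (4F/3) − (4F/2) + F = 2.
Multiply by 6: (8 − 12 + 6)F = 12, i.e. 2F = 12.
So F = 6, E = 4·6/2 = 12, V = 4·6/3 = 8.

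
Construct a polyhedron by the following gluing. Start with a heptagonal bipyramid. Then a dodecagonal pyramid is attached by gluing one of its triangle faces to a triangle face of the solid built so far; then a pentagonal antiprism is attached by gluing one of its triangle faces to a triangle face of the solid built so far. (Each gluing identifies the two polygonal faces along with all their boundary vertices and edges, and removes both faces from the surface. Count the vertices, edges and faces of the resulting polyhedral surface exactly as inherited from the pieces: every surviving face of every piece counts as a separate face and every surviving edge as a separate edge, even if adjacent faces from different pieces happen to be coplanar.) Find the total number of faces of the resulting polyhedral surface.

A heptagonal bipyramid: V=9, E=21, F=14.
Attach a dodecagonal pyramid (V=13, E=24, F=13) along a 3-gon: merge 3 vertices and 3 edges, delete both glued faces → V=19, E=42, F=25.
Attach a pentagonal antiprism (V=10, E=20, F=12) along a 3-gon: merge 3 vertices and 3 edges, delete both glued faces → V=26, E=59, F=35.
Check: V − E + F = 26 − 59 + 35 = 2.

35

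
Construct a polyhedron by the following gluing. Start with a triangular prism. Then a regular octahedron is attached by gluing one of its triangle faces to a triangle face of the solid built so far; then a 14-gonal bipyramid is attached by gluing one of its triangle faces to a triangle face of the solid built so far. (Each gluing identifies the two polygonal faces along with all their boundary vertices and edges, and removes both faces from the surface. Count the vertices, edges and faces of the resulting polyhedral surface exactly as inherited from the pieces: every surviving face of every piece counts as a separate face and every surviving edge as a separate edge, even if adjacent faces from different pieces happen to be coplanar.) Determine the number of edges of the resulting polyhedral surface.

57

A triangular prism: V=6, E=9, F=5.
Attach a regular octahedron (V=6, E=12, F=8) along a 3-gon: merge 3 vertices and 3 edges, delete both glued faces → V=9, E=18, F=11.
Attach a 14-gonal bipyramid (V=16, E=42, F=28) along a 3-gon: merge 3 vertices and 3 edges, delete both glued faces → V=22, E=57, F=37.
Check: V − E + F = 22 − 57 + 37 = 2.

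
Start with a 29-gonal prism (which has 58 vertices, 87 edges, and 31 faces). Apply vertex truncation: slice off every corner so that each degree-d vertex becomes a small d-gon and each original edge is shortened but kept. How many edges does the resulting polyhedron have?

Truncation replaces each original edge-end by a new vertex, so V′ = 2E = 174.
Each original edge survives, and each old vertex of degree d contributes d new edges; summing degrees gives Σd = 2E, so E′ = E + 2E = 3E = 261.
Each original face survives and each original vertex becomes one new face: F′ = F + V = 89.

261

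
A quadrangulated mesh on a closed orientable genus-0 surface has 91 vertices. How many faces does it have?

χ = 2 − 2·0 = 2, and every face is a square so 4F = 2E.
V − E + F = 2 with E = 4F/2 gives 91 − (4/2 − 1)·F = 2, so F = 89 and E = 178.

89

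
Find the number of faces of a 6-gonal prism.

8

A prism on an n-gon has two n-gon bases and n rectangular sides: V = 2·6 = 12, E = 3·6 = 18, F = 6 + 2 = 8.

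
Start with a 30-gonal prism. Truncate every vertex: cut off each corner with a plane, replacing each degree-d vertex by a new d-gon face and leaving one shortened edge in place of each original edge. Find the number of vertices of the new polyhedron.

The base solid has V = 60, E = 90, F = 32.
Truncation replaces each original edge-end by a new vertex, so V′ = 2E = 180.
Each original edge survives, and each old vertex of degree d contributes d new edges; summing degrees gives Σd = 2E, so E′ = E + 2E = 3E = 270.
Each original face survives and each original vertex becomes one new face: F′ = F + V = 92.

180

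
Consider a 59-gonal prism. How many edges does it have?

177

A prism on an n-gon has two n-gon bases and n rectangular sides: V = 2·59 = 118, E = 3·59 = 177, F = 59 + 2 = 61.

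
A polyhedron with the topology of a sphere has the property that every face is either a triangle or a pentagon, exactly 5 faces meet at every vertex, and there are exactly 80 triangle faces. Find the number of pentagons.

12

Let x be the number of pentagons; then F = 80 + x.
Edge–face incidences: 2E = 3·80 + 5·x = 240 + 5x.
Every vertex has degree 5, so 5V = 2E.
Euler: V − E + F = 2 ⇒ (2E)/5 − E + (80 + x) = 2.
Multiply by 10: 2·(2E) − 5·(2E) + 10·(80 + x) = 20, i.e. 800 + 10x − 3·(240 + 5x) = 20.
Collecting terms: −5x + 80 = 20, so −5x = −60, so x = 12.
Then 2E = 240 + 5·12 = 300, so E = 150, V = 2E/5 = 60, F = 80 + 12 = 92.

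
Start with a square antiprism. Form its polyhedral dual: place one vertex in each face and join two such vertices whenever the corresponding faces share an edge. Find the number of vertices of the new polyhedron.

10

The base solid has V = 8, E = 16, F = 10.
The dual swaps V and F and preserves E: V′ = F = 10, E′ = E = 16, F′ = V = 8.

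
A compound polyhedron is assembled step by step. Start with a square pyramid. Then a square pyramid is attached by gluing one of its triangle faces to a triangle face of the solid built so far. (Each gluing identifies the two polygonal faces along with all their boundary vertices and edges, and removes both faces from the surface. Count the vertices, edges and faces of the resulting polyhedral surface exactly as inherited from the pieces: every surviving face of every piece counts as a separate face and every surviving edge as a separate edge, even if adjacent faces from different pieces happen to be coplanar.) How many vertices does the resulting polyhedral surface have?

A square pyramid: V=5, E=8, F=5.
Attach a square pyramid (V=5, E=8, F=5) along a 3-gon: merge 3 vertices and 3 edges, delete both glued faces → V=7, E=13, F=8.
Check: V − E + F = 7 − 13 + 8 = 2.

7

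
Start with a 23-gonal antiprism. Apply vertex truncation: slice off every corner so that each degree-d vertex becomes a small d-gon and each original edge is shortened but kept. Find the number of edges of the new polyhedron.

276

The base solid has V = 46, E = 92, F = 48.
Truncation replaces each original edge-end by a new vertex, so V′ = 2E = 184.
Each original edge survives, and each old vertex of degree d contributes d new edges; summing degrees gives Σd = 2E, so E′ = E + 2E = 3E = 276.
Each original face survives and each original vertex becomes one new face: F′ = F + V = 94.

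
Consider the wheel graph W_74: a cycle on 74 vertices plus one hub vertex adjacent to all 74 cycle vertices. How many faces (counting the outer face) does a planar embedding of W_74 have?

W_74 has V = 74 + 1 = 75 vertices and E = 2·74 = 148 edges.
By Euler's formula F = 2 − V + E = 2 − 75 + 148 = 75.

75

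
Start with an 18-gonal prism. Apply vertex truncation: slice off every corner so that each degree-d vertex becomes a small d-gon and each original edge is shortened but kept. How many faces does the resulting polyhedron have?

The base solid has V = 36, E = 54, F = 20.
Truncation replaces each original edge-end by a new vertex, so V′ = 2E = 108.
Each original edge survives, and each old vertex of degree d contributes d new edges; summing degrees gives Σd = 2E, so E′ = E + 2E = 3E = 162.
Each original face survives and each original vertex becomes one new face: F′ = F + V = 56.

56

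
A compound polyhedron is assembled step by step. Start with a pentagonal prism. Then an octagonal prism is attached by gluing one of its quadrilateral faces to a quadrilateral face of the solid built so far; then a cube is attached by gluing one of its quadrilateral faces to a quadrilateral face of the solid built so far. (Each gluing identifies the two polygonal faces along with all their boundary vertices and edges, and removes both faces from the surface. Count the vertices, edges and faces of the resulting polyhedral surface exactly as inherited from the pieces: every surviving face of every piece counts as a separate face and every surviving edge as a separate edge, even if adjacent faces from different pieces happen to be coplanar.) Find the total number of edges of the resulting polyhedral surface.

43

A pentagonal prism: V=10, E=15, F=7.
Attach an octagonal prism (V=16, E=24, F=10) along a 4-gon: merge 4 vertices and 4 edges, delete both glued faces → V=22, E=35, F=15.
Attach a cube (V=8, E=12, F=6) along a 4-gon: merge 4 vertices and 4 edges, delete both glued faces → V=26, E=43, F=19.
Check: V − E + F = 26 − 43 + 19 = 2.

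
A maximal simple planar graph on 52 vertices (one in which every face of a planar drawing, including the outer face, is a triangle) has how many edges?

In a plane triangulation 3F = 2E and V − E + F = 2, so E = 3V − 6 = 3·52 − 6 = 150.

150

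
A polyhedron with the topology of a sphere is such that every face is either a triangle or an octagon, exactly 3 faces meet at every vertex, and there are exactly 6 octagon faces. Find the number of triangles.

8

Let x be the number of triangles; then F = 6 + x.
Edge–face incidences: 2E = 8·6 + 3·x = 48 + 3x.
Every vertex has degree 3, so 3V = 2E.
Euler: V − E + F = 2 ⇒ (2E)/3 − E + (6 + x) = 2.
Multiply by 6: 2·(2E) − 3·(2E) + 6·(6 + x) = 12, i.e. 36 + 6x − (48 + 3x) = 12.
Collecting terms: 3x − 12 = 12, so 3x = 24, so x = 8.
Then 2E = 48 + 3·8 = 72, so E = 36, V = 2E/3 = 24, F = 6 + 8 = 14.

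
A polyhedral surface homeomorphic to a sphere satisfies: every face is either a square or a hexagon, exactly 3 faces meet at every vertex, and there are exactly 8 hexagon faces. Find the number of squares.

Let x be the number of squares; then F = 8 + x.
Edge–face incidences: 2E = 6·8 + 4·x = 48 + 4x.
Every vertex has degree 3, so 3V = 2E.
Euler: V − E + F = 2 ⇒ (2E)/3 − E + (8 + x) = 2.
Multiply by 6: 2·(2E) − 3·(2E) + 6·(8 + x) = 12, i.e. 48 + 6x − (48 + 4x) = 12.
Collecting terms: 2x = 12, so x = 6.
Then 2E = 48 + 4·6 = 72, so E = 36, V = 2E/3 = 24, F = 8 + 6 = 14.

6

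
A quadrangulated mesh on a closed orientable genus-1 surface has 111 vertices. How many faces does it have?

111

χ = 2 − 2·1 = 0, and every face is a square so 4F = 2E.
V − E + F = 0 with E = 4F/2 gives 111 − (4/2 − 1)·F = 0, so F = 111 and E = 222.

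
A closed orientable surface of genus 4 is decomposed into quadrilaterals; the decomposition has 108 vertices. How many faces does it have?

114

χ = 2 − 2·4 = -6, and every face is a square so 4F = 2E.
V − E + F = -6 with E = 4F/2 gives 108 − (4/2 − 1)·F = -6, so F = 114 and E = 228.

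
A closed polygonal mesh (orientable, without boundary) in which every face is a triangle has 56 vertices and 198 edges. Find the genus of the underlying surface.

6

Every face is a triangle and each edge borders two faces, so 3F = 2·198, giving F = 132.
χ = V − E + F = 56 − 198 + 132 = -10.
For a closed orientable surface χ = 2 − 2g, so g = (2 − (-10))/2 = 6.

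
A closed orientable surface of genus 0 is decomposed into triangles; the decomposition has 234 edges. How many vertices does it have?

χ = 2 − 2·0 = 2, and every face is a triangle so 3F = 2E.
F = 2E/3 = 156. Then V = 2 + E − F = 2 + 234 − 156 = 80.

80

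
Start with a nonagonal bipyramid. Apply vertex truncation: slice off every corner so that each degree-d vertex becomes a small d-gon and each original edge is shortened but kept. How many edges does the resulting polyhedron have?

81

The base solid has V = 11, E = 27, F = 18.
Truncation replaces each original edge-end by a new vertex, so V′ = 2E = 54.
Each original edge survives, and each old vertex of degree d contributes d new edges; summing degrees gives Σd = 2E, so E′ = E + 2E = 3E = 81.
Each original face survives and each original vertex becomes one new face: F′ = F + V = 29.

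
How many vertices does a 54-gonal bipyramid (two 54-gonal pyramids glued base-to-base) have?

A bipyramid over an n-gon has 2n triangular faces and n + 2 vertices: V = 54 + 2 = 56, E = 3·54 = 162, F = 2·54 = 108.
Check: V − E + F = 56 − 162 + 108 = 2.

56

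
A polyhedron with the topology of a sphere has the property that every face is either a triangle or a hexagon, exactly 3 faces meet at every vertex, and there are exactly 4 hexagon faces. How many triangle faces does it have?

Let x be the number of triangles; then F = 4 + x.
Edge–face incidences: 2E = 6·4 + 3·x = 24 + 3x.
Every vertex has degree 3, so 3V = 2E.
Euler: V − E + F = 2 ⇒ (2E)/3 − E + (4 + x) = 2.
Multiply by 6: 2·(2E) − 3·(2E) + 6·(4 + x) = 12, i.e. 24 + 6x − (24 + 3x) = 12.
Collecting terms: 3x = 12, so x = 4.
Then 2E = 24 + 3·4 = 36, so E = 18, V = 2E/3 = 12, F = 4 + 4 = 8.

4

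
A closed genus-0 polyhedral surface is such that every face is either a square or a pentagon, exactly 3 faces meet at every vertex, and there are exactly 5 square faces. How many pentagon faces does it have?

Let x be the number of pentagons; then F = 5 + x.
Edge–face incidences: 2E = 4·5 + 5·x = 20 + 5x.
Every vertex has degree 3, so 3V = 2E.
Euler: V − E + F = 2 ⇒ (2E)/3 − E + (5 + x) = 2.
Multiply by 6: 2·(2E) − 3·(2E) + 6·(5 + x) = 12, i.e. 30 + 6x − (20 + 5x) = 12.
Collecting terms: x + 10 = 12, so x = 2.
Then 2E = 20 + 5·2 = 30, so E = 15, V = 2E/3 = 10, F = 5 + 2 = 7.

2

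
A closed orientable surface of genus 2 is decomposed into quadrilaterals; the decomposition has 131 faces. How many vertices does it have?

χ = 2 − 2·2 = -2, and every face is a square so 4F = 2E.
E = 4·131/2 = 262. Then V = -2 + E − F = -2 + 262 − 131 = 129.

129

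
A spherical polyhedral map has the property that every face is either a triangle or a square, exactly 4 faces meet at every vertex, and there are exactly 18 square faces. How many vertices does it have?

24

Let x be the number of triangles; then F = 18 + x.
Edge–face incidences: 2E = 4·18 + 3·x = 72 + 3x.
Every vertex has degree 4, so 4V = 2E.
Euler: V − E + F = 2 ⇒ (2E)/4 − E + (18 + x) = 2.
Multiply by 8: 2·(2E) − 4·(2E) + 8·(18 + x) = 16, i.e. 144 + 8x − 2·(72 + 3x) = 16.
Collecting terms: 2x = 16, so x = 8.
Then 2E = 72 + 3·8 = 96, so E = 48, V = 2E/4 = 24, F = 18 + 8 = 26.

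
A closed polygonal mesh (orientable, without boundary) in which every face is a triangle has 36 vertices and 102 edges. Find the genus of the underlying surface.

Every face is a triangle and each edge borders two faces, so 3F = 2·102, giving F = 68.
χ = V − E + F = 36 − 102 + 68 = 2.
For a closed orientable surface χ = 2 − 2g, so g = (2 − (2))/2 = 0.

0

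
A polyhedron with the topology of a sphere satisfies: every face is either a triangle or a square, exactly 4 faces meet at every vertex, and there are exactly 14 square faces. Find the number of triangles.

8

Let x be the number of triangles; then F = 14 + x.
Edge–face incidences: 2E = 4·14 + 3·x = 56 + 3x.
Every vertex has degree 4, so 4V = 2E.
Euler: V − E + F = 2 ⇒ (2E)/4 − E + (14 + x) = 2.
Multiply by 8: 2·(2E) − 4·(2E) + 8·(14 + x) = 16, i.e. 112 + 8x − 2·(56 + 3x) = 16.
Collecting terms: 2x = 16, so x = 8.
Then 2E = 56 + 3·8 = 80, so E = 40, V = 2E/4 = 20, F = 14 + 8 = 22.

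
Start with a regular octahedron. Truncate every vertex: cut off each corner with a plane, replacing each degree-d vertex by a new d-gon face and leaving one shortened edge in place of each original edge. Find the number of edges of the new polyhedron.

36

The base solid has V = 6, E = 12, F = 8.
Truncation replaces each original edge-end by a new vertex, so V′ = 2E = 24.
Each original edge survives, and each old vertex of degree d contributes d new edges; summing degrees gives Σd = 2E, so E′ = E + 2E = 3E = 36.
Each original face survives and each original vertex becomes one new face: F′ = F + V = 14.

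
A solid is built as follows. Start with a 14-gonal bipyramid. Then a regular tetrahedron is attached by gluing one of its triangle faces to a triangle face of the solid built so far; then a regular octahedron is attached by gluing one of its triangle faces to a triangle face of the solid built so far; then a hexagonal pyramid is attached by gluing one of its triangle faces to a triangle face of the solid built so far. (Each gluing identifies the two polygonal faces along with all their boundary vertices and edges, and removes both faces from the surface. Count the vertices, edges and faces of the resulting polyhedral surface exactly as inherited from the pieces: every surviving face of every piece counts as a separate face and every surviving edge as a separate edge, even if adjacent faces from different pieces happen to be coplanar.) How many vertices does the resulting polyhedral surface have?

A 14-gonal bipyramid: V=16, E=42, F=28.
Attach a regular tetrahedron (V=4, E=6, F=4) along a 3-gon: merge 3 vertices and 3 edges, delete both glued faces → V=17, E=45, F=30.
Attach a regular octahedron (V=6, E=12, F=8) along a 3-gon: merge 3 vertices and 3 edges, delete both glued faces → V=20, E=54, F=36.
Attach a hexagonal pyramid (V=7, E=12, F=7) along a 3-gon: merge 3 vertices and 3 edges, delete both glued faces → V=24, E=63, F=41.
Check: V − E + F = 24 − 63 + 41 = 2.

24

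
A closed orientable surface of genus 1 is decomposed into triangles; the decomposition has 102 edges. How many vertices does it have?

χ = 2 − 2·1 = 0, and every face is a triangle so 3F = 2E.
F = 2E/3 = 68. Then V = 0 + E − F = 0 + 102 − 68 = 34.

34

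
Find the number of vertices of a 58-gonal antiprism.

116

An antiprism on an n-gon has two n-gon caps and 2n triangles: V = 2·58 = 116, E = 4·58 = 232, F = 2·58 + 2 = 118.
Check: V − E + F = 116 − 232 + 118 = 2.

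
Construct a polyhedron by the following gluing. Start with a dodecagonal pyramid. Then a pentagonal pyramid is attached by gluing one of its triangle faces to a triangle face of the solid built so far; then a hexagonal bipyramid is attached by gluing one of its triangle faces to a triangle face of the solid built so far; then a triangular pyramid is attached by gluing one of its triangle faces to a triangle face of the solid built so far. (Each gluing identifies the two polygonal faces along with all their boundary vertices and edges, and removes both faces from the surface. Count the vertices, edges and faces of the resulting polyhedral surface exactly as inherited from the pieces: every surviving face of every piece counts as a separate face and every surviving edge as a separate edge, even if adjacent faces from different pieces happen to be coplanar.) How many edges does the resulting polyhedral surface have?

49

A dodecagonal pyramid: V=13, E=24, F=13.
Attach a pentagonal pyramid (V=6, E=10, F=6) along a 3-gon: merge 3 vertices and 3 edges, delete both glued faces → V=16, E=31, F=17.
Attach a hexagonal bipyramid (V=8, E=18, F=12) along a 3-gon: merge 3 vertices and 3 edges, delete both glued faces → V=21, E=46, F=27.
Attach a triangular pyramid (V=4, E=6, F=4) along a 3-gon: merge 3 vertices and 3 edges, delete both glued faces → V=22, E=49, F=29.
Check: V − E + F = 22 − 49 + 29 = 2.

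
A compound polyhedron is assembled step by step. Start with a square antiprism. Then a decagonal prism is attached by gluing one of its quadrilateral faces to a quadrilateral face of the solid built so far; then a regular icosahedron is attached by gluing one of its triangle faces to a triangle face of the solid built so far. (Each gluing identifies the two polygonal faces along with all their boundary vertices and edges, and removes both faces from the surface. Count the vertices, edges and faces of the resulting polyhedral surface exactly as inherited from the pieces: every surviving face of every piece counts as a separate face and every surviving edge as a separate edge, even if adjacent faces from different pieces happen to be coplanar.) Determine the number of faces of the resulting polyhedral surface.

38

A square antiprism: V=8, E=16, F=10.
Attach a decagonal prism (V=20, E=30, F=12) along a 4-gon: merge 4 vertices and 4 edges, delete both glued faces → V=24, E=42, F=20.
Attach a regular icosahedron (V=12, E=30, F=20) along a 3-gon: merge 3 vertices and 3 edges, delete both glued faces → V=33, E=69, F=38.
Check: V − E + F = 33 − 69 + 38 = 2.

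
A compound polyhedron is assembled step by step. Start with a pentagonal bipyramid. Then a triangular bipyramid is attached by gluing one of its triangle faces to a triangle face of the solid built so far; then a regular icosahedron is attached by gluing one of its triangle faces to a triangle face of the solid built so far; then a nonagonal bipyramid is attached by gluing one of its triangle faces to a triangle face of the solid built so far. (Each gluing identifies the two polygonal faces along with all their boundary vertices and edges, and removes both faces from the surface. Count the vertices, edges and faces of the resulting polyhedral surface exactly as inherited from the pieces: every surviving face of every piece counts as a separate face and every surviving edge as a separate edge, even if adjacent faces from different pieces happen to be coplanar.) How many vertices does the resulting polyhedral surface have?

A pentagonal bipyramid: V=7, E=15, F=10.
Attach a triangular bipyramid (V=5, E=9, F=6) along a 3-gon: merge 3 vertices and 3 edges, delete both glued faces → V=9, E=21, F=14.
Attach a regular icosahedron (V=12, E=30, F=20) along a 3-gon: merge 3 vertices and 3 edges, delete both glued faces → V=18, E=48, F=32.
Attach a nonagonal bipyramid (V=11, E=27, F=18) along a 3-gon: merge 3 vertices and 3 edges, delete both glued faces → V=26, E=72, F=48.
Check: V − E + F = 26 − 72 + 48 = 2.

26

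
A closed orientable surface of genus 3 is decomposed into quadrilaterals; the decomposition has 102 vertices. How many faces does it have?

106

χ = 2 − 2·3 = -4, and every face is a square so 4F = 2E.
V − E + F = -4 with E = 4F/2 gives 102 − (4/2 − 1)·F = -4, so F = 106 and E = 212.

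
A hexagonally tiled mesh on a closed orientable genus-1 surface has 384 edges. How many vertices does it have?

χ = 2 − 2·1 = 0, and every face is a hexagon so 6F = 2E.
F = 2E/6 = 128. Then V = 0 + E − F = 0 + 384 − 128 = 256.

256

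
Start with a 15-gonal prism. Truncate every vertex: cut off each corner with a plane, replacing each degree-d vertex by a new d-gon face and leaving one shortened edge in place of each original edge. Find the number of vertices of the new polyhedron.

90

The base solid has V = 30, E = 45, F = 17.
Truncation replaces each original edge-end by a new vertex, so V′ = 2E = 90.
Each original edge survives, and each old vertex of degree d contributes d new edges; summing degrees gives Σd = 2E, so E′ = E + 2E = 3E = 135.
Each original face survives and each original vertex becomes one new face: F′ = F + V = 47.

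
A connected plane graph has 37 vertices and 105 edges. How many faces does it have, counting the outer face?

70

Euler's formula for a connected plane graph: V − E + F = 2, so F = 2 − 37 + 105 = 70.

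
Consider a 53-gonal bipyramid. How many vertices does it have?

55

A bipyramid over an n-gon has 2n triangular faces and n + 2 vertices: V = 53 + 2 = 55, E = 3·53 = 159, F = 2·53 = 106.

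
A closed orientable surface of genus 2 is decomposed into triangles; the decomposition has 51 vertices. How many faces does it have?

χ = 2 − 2·2 = -2, and every face is a triangle so 3F = 2E.
V − E + F = -2 with E = 3F/2 gives 51 − (3/2 − 1)·F = -2, so F = 106 and E = 159.

106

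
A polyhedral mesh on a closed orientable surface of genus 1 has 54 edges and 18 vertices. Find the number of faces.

36

For a closed orientable surface of genus 1, χ = 2 − 2·1 = 0.
F = 0 − V + E = 0 − 18 + 54 = 36.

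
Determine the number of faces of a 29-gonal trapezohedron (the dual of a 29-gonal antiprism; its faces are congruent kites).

58

The n-trapezohedron (dual of the n-antiprism) has V = 2·29 + 2 = 60, E = 4·29 = 116, F = 2·29 = 58.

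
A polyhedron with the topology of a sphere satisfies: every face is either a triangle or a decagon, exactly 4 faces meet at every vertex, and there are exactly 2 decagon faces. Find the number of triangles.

Let x be the number of triangles; then F = 2 + x.
Edge–face incidences: 2E = 10·2 + 3·x = 20 + 3x.
Every vertex has degree 4, so 4V = 2E.
Euler: V − E + F = 2 ⇒ (2E)/4 − E + (2 + x) = 2.
Multiply by 8: 2·(2E) − 4·(2E) + 8·(2 + x) = 16, i.e. 16 + 8x − 2·(20 + 3x) = 16.
Collecting terms: 2x − 24 = 16, so 2x = 40, so x = 20.
Then 2E = 20 + 3·20 = 80, so E = 40, V = 2E/4 = 20, F = 2 + 20 = 22.

20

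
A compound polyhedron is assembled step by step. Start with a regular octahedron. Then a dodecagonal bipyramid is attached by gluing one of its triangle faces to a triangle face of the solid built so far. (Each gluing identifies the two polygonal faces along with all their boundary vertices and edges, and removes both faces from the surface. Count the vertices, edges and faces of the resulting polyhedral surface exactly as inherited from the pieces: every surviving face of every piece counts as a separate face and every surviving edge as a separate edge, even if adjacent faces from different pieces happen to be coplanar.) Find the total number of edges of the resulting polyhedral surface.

A regular octahedron: V=6, E=12, F=8.
Attach a dodecagonal bipyramid (V=14, E=36, F=24) along a 3-gon: merge 3 vertices and 3 edges, delete both glued faces → V=17, E=45, F=30.
Check: V − E + F = 17 − 45 + 30 = 2.

45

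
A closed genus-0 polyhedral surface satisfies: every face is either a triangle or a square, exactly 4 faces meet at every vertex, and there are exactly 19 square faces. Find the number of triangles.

8

Let x be the number of triangles; then F = 19 + x.
Edge–face incidences: 2E = 4·19 + 3·x = 76 + 3x.
Every vertex has degree 4, so 4V = 2E.
Euler: V − E + F = 2 ⇒ (2E)/4 − E + (19 + x) = 2.
Multiply by 8: 2·(2E) − 4·(2E) + 8·(19 + x) = 16, i.e. 152 + 8x − 2·(76 + 3x) = 16.
Collecting terms: 2x = 16, so x = 8.
Then 2E = 76 + 3·8 = 100, so E = 50, V = 2E/4 = 25, F = 19 + 8 = 27.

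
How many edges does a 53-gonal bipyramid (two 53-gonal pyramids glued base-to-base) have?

A bipyramid over an n-gon has 2n triangular faces and n + 2 vertices: V = 53 + 2 = 55, E = 3·53 = 159, F = 2·53 = 106.

159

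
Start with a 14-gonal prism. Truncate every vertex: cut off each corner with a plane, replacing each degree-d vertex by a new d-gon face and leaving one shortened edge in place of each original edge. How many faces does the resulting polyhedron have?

The base solid has V = 28, E = 42, F = 16.
Truncation replaces each original edge-end by a new vertex, so V′ = 2E = 84.
Each original edge survives, and each old vertex of degree d contributes d new edges; summing degrees gives Σd = 2E, so E′ = E + 2E = 3E = 126.
Each original face survives and each original vertex becomes one new face: F′ = F + V = 44.

44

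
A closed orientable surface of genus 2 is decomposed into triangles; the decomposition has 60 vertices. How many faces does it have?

124

χ = 2 − 2·2 = -2, and every face is a triangle so 3F = 2E.
V − E + F = -2 with E = 3F/2 gives 60 − (3/2 − 1)·F = -2, so F = 124 and E = 186.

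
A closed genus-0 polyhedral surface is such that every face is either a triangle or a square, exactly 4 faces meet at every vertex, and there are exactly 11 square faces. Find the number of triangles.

8

Let x be the number of triangles; then F = 11 + x.
Edge–face incidences: 2E = 4·11 + 3·x = 44 + 3x.
Every vertex has degree 4, so 4V = 2E.
Euler: V − E + F = 2 ⇒ (2E)/4 − E + (11 + x) = 2.
Multiply by 8: 2·(2E) − 4·(2E) + 8·(11 + x) = 16, i.e. 88 + 8x − 2·(44 + 3x) = 16.
Collecting terms: 2x = 16, so x = 8.
Then 2E = 44 + 3·8 = 68, so E = 34, V = 2E/4 = 17, F = 11 + 8 = 19.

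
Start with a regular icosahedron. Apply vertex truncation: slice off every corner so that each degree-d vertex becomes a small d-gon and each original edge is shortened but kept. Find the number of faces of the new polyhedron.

The base solid has V = 12, E = 30, F = 20.
Truncation replaces each original edge-end by a new vertex, so V′ = 2E = 60.
Each original edge survives, and each old vertex of degree d contributes d new edges; summing degrees gives Σd = 2E, so E′ = E + 2E = 3E = 90.
Each original face survives and each original vertex becomes one new face: F′ = F + V = 32.

32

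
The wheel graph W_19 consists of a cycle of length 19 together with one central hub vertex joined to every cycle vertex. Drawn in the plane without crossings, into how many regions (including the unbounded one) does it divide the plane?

20

W_19 has V = 19 + 1 = 20 vertices and E = 2·19 = 38 edges.
By Euler's formula F = 2 − V + E = 2 − 20 + 38 = 20.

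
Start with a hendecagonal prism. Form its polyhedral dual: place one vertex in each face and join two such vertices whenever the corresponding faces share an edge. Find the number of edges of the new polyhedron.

33

The base solid has V = 22, E = 33, F = 13.
The dual swaps V and F and preserves E: V′ = F = 13, E′ = E = 33, F′ = V = 22.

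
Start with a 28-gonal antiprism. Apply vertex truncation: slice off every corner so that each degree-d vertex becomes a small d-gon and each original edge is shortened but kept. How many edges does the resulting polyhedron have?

The base solid has V = 56, E = 112, F = 58.
Truncation replaces each original edge-end by a new vertex, so V′ = 2E = 224.
Each original edge survives, and each old vertex of degree d contributes d new edges; summing degrees gives Σd = 2E, so E′ = E + 2E = 3E = 336.
Each original face survives and each original vertex becomes one new face: F′ = F + V = 114.

336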